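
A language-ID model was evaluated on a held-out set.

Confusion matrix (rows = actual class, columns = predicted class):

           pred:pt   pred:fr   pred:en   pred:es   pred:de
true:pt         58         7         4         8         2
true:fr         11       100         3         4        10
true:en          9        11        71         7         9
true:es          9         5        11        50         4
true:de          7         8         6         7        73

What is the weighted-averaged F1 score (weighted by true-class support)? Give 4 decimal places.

0.7128

Per-class F1 score (2·TP/(2·TP+FP+FN)):
  pt: TP=58, FP=11+9+9+7=36, FN=7+4+8+2=21 → 116/173 = 0.67052
  fr: TP=100, FP=7+11+5+8=31, FN=11+3+4+10=28 → 200/259 = 0.77220
  en: TP=71, FP=4+3+11+6=24, FN=9+11+7+9=36 → 142/202 = 0.70297
  es: TP=50, FP=8+4+7+7=26, FN=9+5+11+4=29 → 100/155 = 0.64516
  de: TP=73, FP=2+10+9+4=25, FN=7+8+6+7=28 → 146/199 = 0.73367
Weighted-F1 score = Σ (supportᵢ/N)·F1 scoreᵢ with N=494: (79/494)·0.67052 + (128/494)·0.77220 + (107/494)·0.70297 + (79/494)·0.64516 + (101/494)·0.73367 = 0.7128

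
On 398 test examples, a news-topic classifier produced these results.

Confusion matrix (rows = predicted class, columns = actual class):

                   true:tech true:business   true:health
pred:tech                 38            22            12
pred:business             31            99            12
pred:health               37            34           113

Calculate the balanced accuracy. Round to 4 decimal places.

Balanced accuracy = mean of per-class recall.
  tech: recall = 38/106 = 0.35849
  business: recall = 99/155 = 0.63871
  health: recall = 113/137 = 0.82482
Mean = (0.35849 + 0.63871 + 0.82482) / 3 = 0.6073

0.6073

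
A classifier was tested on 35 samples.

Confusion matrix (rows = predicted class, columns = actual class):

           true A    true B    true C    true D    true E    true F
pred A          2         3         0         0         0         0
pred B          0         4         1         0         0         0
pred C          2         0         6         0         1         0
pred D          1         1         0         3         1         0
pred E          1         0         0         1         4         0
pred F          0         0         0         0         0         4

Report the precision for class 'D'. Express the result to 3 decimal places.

precision = TP/(TP+FP).
D: TP=3, FP=1+1+0+1+0=3 → 3/6 = 0.5000

0.500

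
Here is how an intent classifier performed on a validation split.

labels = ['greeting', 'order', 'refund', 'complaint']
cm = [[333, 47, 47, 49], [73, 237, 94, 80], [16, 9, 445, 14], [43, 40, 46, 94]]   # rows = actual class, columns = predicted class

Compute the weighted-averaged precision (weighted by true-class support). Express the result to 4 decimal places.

Per-class precision (TP/(TP+FP)):
  greeting: TP=333, FP=73+16+43=132 → 333/465 = 0.71613
  order: TP=237, FP=47+9+40=96 → 237/333 = 0.71171
  refund: TP=445, FP=47+94+46=187 → 445/632 = 0.70411
  complaint: TP=94, FP=49+80+14=143 → 94/237 = 0.39662
Weighted-precision = Σ (supportᵢ/N)·precisionᵢ with N=1667: (476/1667)·0.71613 + (484/1667)·0.71171 + (484/1667)·0.70411 + (223/1667)·0.39662 = 0.6686

0.6686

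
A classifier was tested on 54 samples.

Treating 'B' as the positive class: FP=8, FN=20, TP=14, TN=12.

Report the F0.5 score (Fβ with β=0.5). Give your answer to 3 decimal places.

Fβ = (1+β²)·TP / ((1+β²)·TP + β²·FN + FP), with β²=1/4
= 1.25·14 / (1.25·14 + 0.25·20 + 8) = 0.574

0.574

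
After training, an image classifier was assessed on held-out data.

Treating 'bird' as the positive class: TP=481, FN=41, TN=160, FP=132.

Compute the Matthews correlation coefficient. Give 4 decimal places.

MCC = (TP·TN − FP·FN) / √((TP+FP)(TP+FN)(TN+FP)(TN+FN))
Numerator = 481·160 − 132·41 = 71548
Denominator = √(613·522·292·201) = √18780618312 = 137042.3960
MCC = 71548 / 137042.3960 = 0.5221

0.5221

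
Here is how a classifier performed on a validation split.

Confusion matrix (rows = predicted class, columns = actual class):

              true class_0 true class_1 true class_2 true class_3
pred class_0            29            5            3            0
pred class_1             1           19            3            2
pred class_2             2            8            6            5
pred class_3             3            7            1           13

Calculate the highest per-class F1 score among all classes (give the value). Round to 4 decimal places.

0.8056

Per-class F1 score (2·TP/(2·TP+FP+FN)):
  class_0: TP=29, FP=5+3+0=8, FN=1+2+3=6 → 58/72 = 0.80556
  class_1: TP=19, FP=1+3+2=6, FN=5+8+7=20 → 38/64 = 0.59375
  class_2: TP=6, FP=2+8+5=15, FN=3+3+1=7 → 12/34 = 0.35294
  class_3: TP=13, FP=3+7+1=11, FN=0+2+5=7 → 26/44 = 0.59091
Highest is class 'class_0' with F1 score = 0.8056.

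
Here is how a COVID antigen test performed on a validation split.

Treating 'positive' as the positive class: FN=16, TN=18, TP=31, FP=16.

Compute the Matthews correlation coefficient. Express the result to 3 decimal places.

MCC = (TP·TN − FP·FN) / √((TP+FP)(TP+FN)(TN+FP)(TN+FN))
Numerator = 31·18 − 16·16 = 302
Denominator = √(47·47·34·34) = √2553604 = 1598.0000
MCC = 302 / 1598.0000 = 0.189

0.189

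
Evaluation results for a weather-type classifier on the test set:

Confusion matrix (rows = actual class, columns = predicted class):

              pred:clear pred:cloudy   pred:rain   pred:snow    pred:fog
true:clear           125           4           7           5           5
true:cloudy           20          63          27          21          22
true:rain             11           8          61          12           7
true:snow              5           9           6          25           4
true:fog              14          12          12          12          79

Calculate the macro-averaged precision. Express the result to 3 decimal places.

Per-class precision (TP/(TP+FP)):
  clear: TP=125, FP=20+11+5+14=50 → 125/175 = 0.7143
  cloudy: TP=63, FP=4+8+9+12=33 → 63/96 = 0.6563
  rain: TP=61, FP=7+27+6+12=52 → 61/113 = 0.5398
  snow: TP=25, FP=5+21+12+12=50 → 25/75 = 0.3333
  fog: TP=79, FP=5+22+7+4=38 → 79/117 = 0.6752
Macro-precision = mean = (0.7143 + 0.6563 + 0.5398 + 0.3333 + 0.6752) / 5 = 0.584

0.584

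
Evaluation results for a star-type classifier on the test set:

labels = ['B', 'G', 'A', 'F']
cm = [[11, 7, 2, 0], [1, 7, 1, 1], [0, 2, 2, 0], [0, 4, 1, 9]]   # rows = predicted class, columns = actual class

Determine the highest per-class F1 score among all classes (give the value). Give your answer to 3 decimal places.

0.750

Per-class F1 score (2·TP/(2·TP+FP+FN)):
  B: TP=11, FP=7+2+0=9, FN=1+0+0=1 → 22/32 = 0.6875
  G: TP=7, FP=1+1+1=3, FN=7+2+4=13 → 14/30 = 0.4667
  A: TP=2, FP=0+2+0=2, FN=2+1+1=4 → 4/10 = 0.4000
  F: TP=9, FP=0+4+1=5, FN=0+1+0=1 → 18/24 = 0.7500
Highest is class 'F' with F1 score = 0.750.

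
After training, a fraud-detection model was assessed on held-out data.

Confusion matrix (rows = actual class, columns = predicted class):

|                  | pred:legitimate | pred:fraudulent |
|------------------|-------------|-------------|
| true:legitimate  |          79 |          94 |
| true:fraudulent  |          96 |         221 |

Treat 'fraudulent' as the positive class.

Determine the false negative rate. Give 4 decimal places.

0.3028

FNR = FN/(FN+TP) = 96/(96+221) = 0.3028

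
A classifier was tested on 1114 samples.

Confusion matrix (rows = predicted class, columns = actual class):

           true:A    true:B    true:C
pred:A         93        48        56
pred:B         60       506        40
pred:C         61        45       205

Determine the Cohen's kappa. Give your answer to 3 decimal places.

0.535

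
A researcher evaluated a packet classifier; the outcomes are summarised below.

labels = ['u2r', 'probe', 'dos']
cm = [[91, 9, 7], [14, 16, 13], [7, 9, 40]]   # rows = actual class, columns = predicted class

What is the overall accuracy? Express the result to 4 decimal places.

0.7136

Accuracy = trace / total = (91+16+40=147) / 206 = 147/206 = 0.7136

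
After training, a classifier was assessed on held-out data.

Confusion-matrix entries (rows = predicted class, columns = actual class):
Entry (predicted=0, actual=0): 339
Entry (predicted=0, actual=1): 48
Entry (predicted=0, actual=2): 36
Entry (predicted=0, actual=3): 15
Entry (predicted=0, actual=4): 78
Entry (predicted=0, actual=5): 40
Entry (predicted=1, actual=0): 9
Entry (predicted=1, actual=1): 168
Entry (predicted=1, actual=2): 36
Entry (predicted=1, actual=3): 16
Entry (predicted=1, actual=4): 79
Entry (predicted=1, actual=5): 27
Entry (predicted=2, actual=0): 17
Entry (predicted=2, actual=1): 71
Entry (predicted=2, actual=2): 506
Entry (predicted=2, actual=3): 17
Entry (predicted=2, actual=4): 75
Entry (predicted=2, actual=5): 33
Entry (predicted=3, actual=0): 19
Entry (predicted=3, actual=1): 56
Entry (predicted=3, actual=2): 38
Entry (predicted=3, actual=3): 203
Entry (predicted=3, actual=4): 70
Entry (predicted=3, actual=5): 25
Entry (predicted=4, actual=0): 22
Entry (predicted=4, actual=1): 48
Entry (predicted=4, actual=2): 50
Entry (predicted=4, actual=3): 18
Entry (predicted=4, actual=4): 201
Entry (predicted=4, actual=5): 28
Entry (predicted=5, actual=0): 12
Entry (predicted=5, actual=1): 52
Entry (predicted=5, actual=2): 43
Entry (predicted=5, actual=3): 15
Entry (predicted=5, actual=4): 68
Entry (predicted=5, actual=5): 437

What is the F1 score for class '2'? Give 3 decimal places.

F1 score = 2·TP/(2·TP+FP+FN).
2: TP=506, FP=17+71+17+75+33=213, FN=36+36+38+50+43=203 → 1012/1428 = 0.7087

0.709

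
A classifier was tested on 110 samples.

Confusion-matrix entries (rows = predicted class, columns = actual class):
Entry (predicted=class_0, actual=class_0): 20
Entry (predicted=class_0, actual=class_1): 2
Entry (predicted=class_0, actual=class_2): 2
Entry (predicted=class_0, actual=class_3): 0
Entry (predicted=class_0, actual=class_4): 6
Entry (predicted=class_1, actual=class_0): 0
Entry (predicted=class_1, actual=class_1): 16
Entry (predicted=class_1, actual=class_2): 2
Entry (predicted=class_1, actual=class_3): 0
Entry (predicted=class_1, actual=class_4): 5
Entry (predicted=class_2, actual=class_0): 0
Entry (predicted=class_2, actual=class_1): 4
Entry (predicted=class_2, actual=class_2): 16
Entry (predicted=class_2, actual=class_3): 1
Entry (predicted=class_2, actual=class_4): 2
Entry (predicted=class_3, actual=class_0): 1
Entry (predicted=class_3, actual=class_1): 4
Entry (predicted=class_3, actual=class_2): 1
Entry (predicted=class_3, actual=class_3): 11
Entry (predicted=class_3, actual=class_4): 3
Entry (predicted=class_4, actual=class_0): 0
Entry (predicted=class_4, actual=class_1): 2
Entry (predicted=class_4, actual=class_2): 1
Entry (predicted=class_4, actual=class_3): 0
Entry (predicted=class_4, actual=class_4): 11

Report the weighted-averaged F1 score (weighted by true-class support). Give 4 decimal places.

0.6584

Per-class F1 score (2·TP/(2·TP+FP+FN)):
  class_0: TP=20, FP=2+2+0+6=10, FN=0+0+1+0=1 → 40/51 = 0.78431
  class_1: TP=16, FP=0+2+0+5=7, FN=2+4+4+2=12 → 32/51 = 0.62745
  class_2: TP=16, FP=0+4+1+2=7, FN=2+2+1+1=6 → 32/45 = 0.71111
  class_3: TP=11, FP=1+4+1+3=9, FN=0+0+1+0=1 → 22/32 = 0.68750
  class_4: TP=11, FP=0+2+1+0=3, FN=6+5+2+3=16 → 22/41 = 0.53659
Weighted-F1 score = Σ (supportᵢ/N)·F1 scoreᵢ with N=110: (21/110)·0.78431 + (28/110)·0.62745 + (22/110)·0.71111 + (12/110)·0.68750 + (27/110)·0.53659 = 0.6584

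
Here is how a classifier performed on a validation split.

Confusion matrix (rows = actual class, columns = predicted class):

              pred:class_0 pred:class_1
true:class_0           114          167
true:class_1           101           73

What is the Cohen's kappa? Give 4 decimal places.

-0.1630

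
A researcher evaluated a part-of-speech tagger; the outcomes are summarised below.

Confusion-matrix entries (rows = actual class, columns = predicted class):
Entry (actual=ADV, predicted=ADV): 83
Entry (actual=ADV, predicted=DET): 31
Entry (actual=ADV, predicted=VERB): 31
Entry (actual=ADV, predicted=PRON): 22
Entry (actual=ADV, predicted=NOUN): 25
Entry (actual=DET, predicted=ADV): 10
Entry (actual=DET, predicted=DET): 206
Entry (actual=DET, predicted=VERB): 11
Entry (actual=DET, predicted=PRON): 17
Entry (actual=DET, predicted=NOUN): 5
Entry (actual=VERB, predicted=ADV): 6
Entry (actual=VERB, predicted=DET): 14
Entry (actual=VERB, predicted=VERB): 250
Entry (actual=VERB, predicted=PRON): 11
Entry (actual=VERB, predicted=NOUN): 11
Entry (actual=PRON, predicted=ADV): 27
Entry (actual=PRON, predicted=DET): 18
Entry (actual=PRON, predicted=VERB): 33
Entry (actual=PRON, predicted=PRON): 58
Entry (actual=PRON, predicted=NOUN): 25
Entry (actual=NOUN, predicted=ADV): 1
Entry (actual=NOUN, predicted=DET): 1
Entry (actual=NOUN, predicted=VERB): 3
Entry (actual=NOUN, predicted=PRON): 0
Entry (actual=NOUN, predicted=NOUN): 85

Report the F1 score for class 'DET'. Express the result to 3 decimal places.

0.794

Take TP from the diagonal, FP from the rest of the 'DET' prediction marginal, FN from the rest of the 'DET' actual marginal.
F1 score = 2·TP/(2·TP+FP+FN).
DET: TP=206, FP=31+14+18+1=64, FN=10+11+17+5=43 → 412/519 = 0.7938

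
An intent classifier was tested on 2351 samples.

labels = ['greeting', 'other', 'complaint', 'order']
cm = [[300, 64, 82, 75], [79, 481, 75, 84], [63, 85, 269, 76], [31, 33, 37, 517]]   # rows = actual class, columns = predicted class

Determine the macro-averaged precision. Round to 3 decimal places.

Per-class precision (TP/(TP+FP)):
  greeting: TP=300, FP=79+63+31=173 → 300/473 = 0.6342
  other: TP=481, FP=64+85+33=182 → 481/663 = 0.7255
  complaint: TP=269, FP=82+75+37=194 → 269/463 = 0.5810
  order: TP=517, FP=75+84+76=235 → 517/752 = 0.6875
Macro-precision = mean = (0.6342 + 0.7255 + 0.5810 + 0.6875) / 4 = 0.657

0.657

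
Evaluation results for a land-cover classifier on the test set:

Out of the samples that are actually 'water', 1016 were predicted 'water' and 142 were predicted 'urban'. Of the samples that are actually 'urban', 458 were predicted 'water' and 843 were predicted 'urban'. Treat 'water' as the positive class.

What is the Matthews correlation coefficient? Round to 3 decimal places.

0.535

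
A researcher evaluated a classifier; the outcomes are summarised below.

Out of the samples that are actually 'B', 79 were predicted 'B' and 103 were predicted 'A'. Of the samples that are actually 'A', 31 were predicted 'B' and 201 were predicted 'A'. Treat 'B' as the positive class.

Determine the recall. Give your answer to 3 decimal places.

Recall = TP/(TP+FN) = 79/(79+103) = 79/182 = 0.434

0.434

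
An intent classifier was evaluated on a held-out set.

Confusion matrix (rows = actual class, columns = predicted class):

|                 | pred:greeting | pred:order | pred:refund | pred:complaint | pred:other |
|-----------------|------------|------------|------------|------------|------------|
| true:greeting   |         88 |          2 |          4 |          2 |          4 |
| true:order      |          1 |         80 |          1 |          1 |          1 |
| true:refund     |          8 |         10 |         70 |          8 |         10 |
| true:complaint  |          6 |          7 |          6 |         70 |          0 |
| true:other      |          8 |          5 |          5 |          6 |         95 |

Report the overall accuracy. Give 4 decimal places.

0.8092

Accuracy = trace / total = (88+80+70+70+95=403) / 498 = 403/498 = 0.8092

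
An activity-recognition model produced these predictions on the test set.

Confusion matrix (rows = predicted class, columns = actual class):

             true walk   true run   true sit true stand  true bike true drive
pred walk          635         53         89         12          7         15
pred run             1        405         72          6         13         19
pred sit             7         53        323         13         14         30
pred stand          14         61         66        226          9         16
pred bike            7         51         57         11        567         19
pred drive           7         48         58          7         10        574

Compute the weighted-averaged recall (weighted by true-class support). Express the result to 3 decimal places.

0.764

Per-class recall (TP/(TP+FN)):
  walk: TP=635, FN=1+7+14+7+7=36 → 635/671 = 0.9463
  run: TP=405, FN=53+53+61+51+48=266 → 405/671 = 0.6036
  sit: TP=323, FN=89+72+66+57+58=342 → 323/665 = 0.4857
  stand: TP=226, FN=12+6+13+11+7=49 → 226/275 = 0.8218
  bike: TP=567, FN=7+13+14+9+10=53 → 567/620 = 0.9145
  drive: TP=574, FN=15+19+30+16+19=99 → 574/673 = 0.8529
Weighted-recall = Σ (supportᵢ/N)·recallᵢ with N=3575: (671/3575)·0.9463 + (671/3575)·0.6036 + (665/3575)·0.4857 + (275/3575)·0.8218 + (620/3575)·0.9145 + (673/3575)·0.8529 = 0.764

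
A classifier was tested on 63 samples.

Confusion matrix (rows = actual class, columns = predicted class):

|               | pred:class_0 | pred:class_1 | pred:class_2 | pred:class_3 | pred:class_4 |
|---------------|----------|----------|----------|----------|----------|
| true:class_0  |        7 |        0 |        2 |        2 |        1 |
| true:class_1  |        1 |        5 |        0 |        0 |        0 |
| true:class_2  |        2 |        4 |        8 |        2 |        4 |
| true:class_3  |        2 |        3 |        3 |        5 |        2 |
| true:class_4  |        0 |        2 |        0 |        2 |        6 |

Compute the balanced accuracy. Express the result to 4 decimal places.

0.5500

Balanced accuracy = mean of per-class recall.
  class_0: recall = 7/12 = 0.58333
  class_1: recall = 5/6 = 0.83333
  class_2: recall = 8/20 = 0.40000
  class_3: recall = 5/15 = 0.33333
  class_4: recall = 6/10 = 0.60000
Mean = (0.58333 + 0.83333 + 0.40000 + 0.33333 + 0.60000) / 5 = 0.5500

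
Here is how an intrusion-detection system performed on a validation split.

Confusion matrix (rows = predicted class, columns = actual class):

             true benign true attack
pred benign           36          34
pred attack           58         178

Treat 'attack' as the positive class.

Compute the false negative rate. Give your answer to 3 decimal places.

FNR = FN/(FN+TP) = 34/(34+178) = 0.160

0.160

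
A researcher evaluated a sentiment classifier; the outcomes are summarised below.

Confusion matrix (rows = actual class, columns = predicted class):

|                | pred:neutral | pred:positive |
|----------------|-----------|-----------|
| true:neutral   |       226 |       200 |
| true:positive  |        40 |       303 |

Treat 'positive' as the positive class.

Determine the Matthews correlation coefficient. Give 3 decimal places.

MCC = (TP·TN − FP·FN) / √((TP+FP)(TP+FN)(TN+FP)(TN+FN))
Numerator = 303·226 − 200·40 = 60478
Denominator = √(503·343·426·266) = √19550296164 = 139822.3736
MCC = 60478 / 139822.3736 = 0.433

0.433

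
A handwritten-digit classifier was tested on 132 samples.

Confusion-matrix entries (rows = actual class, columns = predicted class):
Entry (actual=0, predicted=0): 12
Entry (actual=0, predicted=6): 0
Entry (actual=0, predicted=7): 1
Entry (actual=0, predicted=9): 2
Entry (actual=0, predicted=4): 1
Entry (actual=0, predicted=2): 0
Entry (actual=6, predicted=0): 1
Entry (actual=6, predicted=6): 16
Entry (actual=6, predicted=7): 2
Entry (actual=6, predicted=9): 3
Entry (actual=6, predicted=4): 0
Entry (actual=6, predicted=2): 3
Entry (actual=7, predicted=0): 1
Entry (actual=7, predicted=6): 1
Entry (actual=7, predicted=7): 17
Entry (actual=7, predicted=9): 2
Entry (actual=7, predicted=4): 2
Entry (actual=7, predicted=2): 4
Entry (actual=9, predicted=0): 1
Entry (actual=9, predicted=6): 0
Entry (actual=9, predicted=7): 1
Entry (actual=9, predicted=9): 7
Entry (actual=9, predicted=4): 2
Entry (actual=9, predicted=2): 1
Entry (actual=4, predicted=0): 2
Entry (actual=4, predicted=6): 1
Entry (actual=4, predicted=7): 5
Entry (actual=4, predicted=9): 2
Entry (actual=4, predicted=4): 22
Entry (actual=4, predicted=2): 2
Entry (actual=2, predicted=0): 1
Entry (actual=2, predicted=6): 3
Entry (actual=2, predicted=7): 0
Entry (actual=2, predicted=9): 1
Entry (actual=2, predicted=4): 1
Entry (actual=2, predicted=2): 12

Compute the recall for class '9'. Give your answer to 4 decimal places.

One-vs-rest for '9': TP = diagonal; FP = other classes predicted '9'; FN = '9' predicted as other.
recall = TP/(TP+FN).
9: TP=7, FN=1+0+1+2+1=5 → 7/12 = 0.58333

0.5833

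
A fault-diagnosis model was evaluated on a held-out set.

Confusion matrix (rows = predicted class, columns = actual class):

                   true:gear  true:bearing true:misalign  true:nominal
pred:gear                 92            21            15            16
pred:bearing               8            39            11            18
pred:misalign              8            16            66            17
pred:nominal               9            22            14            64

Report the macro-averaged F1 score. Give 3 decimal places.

Per-class F1 score (2·TP/(2·TP+FP+FN)):
  gear: TP=92, FP=21+15+16=52, FN=8+8+9=25 → 184/261 = 0.7050
  bearing: TP=39, FP=8+11+18=37, FN=21+16+22=59 → 78/174 = 0.4483
  misalign: TP=66, FP=8+16+17=41, FN=15+11+14=40 → 132/213 = 0.6197
  nominal: TP=64, FP=9+22+14=45, FN=16+18+17=51 → 128/224 = 0.5714
Macro-F1 score = mean = (0.7050 + 0.4483 + 0.6197 + 0.5714) / 4 = 0.586

0.586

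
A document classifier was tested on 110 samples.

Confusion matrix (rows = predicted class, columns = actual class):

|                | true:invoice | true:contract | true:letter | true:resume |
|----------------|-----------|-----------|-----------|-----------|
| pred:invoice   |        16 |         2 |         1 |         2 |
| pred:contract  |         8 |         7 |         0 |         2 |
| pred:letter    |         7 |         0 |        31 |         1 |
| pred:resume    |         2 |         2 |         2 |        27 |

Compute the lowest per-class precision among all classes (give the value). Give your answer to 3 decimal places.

Per-class precision (TP/(TP+FP)):
  invoice: TP=16, FP=2+1+2=5 → 16/21 = 0.7619
  contract: TP=7, FP=8+0+2=10 → 7/17 = 0.4118
  letter: TP=31, FP=7+0+1=8 → 31/39 = 0.7949
  resume: TP=27, FP=2+2+2=6 → 27/33 = 0.8182
Lowest is class 'contract' with precision = 0.412.

0.412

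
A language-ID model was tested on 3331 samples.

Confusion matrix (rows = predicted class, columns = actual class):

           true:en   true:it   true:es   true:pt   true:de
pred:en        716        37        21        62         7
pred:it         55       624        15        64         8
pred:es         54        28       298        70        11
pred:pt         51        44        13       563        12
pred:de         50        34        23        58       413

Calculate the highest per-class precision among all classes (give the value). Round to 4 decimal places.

0.8493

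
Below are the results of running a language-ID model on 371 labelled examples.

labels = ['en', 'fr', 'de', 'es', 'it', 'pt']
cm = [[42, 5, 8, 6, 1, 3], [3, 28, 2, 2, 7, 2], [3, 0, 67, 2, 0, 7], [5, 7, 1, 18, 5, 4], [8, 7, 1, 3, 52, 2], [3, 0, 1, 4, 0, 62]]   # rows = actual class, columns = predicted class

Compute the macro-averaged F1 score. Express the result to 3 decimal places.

Per-class F1 score (2·TP/(2·TP+FP+FN)):
  en: TP=42, FP=3+3+5+8+3=22, FN=5+8+6+1+3=23 → 84/129 = 0.6512
  fr: TP=28, FP=5+0+7+7+0=19, FN=3+2+2+7+2=16 → 56/91 = 0.6154
  de: TP=67, FP=8+2+1+1+1=13, FN=3+0+2+0+7=12 → 134/159 = 0.8428
  es: TP=18, FP=6+2+2+3+4=17, FN=5+7+1+5+4=22 → 36/75 = 0.4800
  it: TP=52, FP=1+7+0+5+0=13, FN=8+7+1+3+2=21 → 104/138 = 0.7536
  pt: TP=62, FP=3+2+7+4+2=18, FN=3+0+1+4+0=8 → 124/150 = 0.8267
Macro-F1 score = mean = (0.6512 + 0.6154 + 0.8428 + 0.4800 + 0.7536 + 0.8267) / 6 = 0.695

0.695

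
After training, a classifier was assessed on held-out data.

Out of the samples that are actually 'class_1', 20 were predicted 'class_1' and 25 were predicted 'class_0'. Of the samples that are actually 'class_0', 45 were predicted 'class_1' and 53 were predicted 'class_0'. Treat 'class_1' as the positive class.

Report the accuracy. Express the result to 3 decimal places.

0.510

Accuracy = (TP+TN)/N = (20+53)/143 = 0.510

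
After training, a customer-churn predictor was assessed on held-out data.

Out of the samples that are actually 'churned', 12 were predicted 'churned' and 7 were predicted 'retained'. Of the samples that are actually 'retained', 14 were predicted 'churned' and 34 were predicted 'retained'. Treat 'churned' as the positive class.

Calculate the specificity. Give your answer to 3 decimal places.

0.708

Specificity = TN/(TN+FP) = 34/(34+14) = 0.708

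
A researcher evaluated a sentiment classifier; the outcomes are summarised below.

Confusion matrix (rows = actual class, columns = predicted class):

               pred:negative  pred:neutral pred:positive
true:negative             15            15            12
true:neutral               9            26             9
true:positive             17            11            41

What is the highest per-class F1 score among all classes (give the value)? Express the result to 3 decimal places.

0.626

Per-class F1 score (2·TP/(2·TP+FP+FN)):
  negative: TP=15, FP=9+17=26, FN=15+12=27 → 30/83 = 0.3614
  neutral: TP=26, FP=15+11=26, FN=9+9=18 → 52/96 = 0.5417
  positive: TP=41, FP=12+9=21, FN=17+11=28 → 82/131 = 0.6260
Highest is class 'positive' with F1 score = 0.626.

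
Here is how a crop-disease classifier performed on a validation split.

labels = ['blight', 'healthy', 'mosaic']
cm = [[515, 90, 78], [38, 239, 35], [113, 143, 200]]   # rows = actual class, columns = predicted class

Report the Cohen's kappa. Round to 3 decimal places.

Observed agreement pₒ = trace/N = 954/1451 = 0.6575
Expected agreement pₑ = Σ (rowᵢ·colᵢ)/N² = (683·666 + 312·472 + 456·313)/1451² = 0.3538
κ = (pₒ − pₑ)/(1 − pₑ) = (0.6575 − 0.3538)/(1 − 0.3538) = 0.470

0.470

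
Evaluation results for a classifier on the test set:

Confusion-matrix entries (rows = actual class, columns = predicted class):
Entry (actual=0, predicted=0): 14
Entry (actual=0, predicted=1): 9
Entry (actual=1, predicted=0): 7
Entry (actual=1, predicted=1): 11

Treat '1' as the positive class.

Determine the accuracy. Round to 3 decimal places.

0.610

Accuracy = (TP+TN)/N = (11+14)/41 = 0.610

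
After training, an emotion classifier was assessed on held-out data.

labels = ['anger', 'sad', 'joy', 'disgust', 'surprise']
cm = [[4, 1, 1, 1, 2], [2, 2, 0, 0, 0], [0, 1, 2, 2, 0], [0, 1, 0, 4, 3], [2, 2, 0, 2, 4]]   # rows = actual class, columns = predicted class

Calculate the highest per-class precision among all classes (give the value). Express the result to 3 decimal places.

0.667

Per-class precision (TP/(TP+FP)):
  anger: TP=4, FP=2+0+0+2=4 → 4/8 = 0.5000
  sad: TP=2, FP=1+1+1+2=5 → 2/7 = 0.2857
  joy: TP=2, FP=1+0+0+0=1 → 2/3 = 0.6667
  disgust: TP=4, FP=1+0+2+2=5 → 4/9 = 0.4444
  surprise: TP=4, FP=2+0+0+3=5 → 4/9 = 0.4444
Highest is class 'joy' with precision = 0.667.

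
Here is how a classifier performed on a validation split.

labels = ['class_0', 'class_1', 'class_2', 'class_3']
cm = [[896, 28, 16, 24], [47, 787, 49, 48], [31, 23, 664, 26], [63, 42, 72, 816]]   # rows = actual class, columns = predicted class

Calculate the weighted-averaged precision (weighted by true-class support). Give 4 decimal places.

Per-class precision (TP/(TP+FP)):
  class_0: TP=896, FP=47+31+63=141 → 896/1037 = 0.86403
  class_1: TP=787, FP=28+23+42=93 → 787/880 = 0.89432
  class_2: TP=664, FP=16+49+72=137 → 664/801 = 0.82896
  class_3: TP=816, FP=24+48+26=98 → 816/914 = 0.89278
Weighted-precision = Σ (supportᵢ/N)·precisionᵢ with N=3632: (964/3632)·0.86403 + (931/3632)·0.89432 + (744/3632)·0.82896 + (993/3632)·0.89278 = 0.8725

0.8725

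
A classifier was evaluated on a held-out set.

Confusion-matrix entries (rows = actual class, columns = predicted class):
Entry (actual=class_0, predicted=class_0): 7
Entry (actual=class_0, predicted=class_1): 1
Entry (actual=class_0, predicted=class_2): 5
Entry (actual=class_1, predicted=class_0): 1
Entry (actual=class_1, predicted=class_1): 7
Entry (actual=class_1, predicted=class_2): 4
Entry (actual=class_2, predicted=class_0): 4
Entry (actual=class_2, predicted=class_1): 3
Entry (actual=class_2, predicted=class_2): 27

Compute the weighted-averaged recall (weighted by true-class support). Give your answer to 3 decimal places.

Per-class recall (TP/(TP+FN)):
  class_0: TP=7, FN=1+5=6 → 7/13 = 0.5385
  class_1: TP=7, FN=1+4=5 → 7/12 = 0.5833
  class_2: TP=27, FN=4+3=7 → 27/34 = 0.7941
Weighted-recall = Σ (supportᵢ/N)·recallᵢ with N=59: (13/59)·0.5385 + (12/59)·0.5833 + (34/59)·0.7941 = 0.695

0.695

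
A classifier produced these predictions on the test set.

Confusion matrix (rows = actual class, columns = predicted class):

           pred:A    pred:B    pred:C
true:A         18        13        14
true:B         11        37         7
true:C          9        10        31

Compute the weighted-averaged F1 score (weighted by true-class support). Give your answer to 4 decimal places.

0.5687

Per-class F1 score (2·TP/(2·TP+FP+FN)):
  A: TP=18, FP=11+9=20, FN=13+14=27 → 36/83 = 0.43373
  B: TP=37, FP=13+10=23, FN=11+7=18 → 74/115 = 0.64348
  C: TP=31, FP=14+7=21, FN=9+10=19 → 62/102 = 0.60784
Weighted-F1 score = Σ (supportᵢ/N)·F1 scoreᵢ with N=150: (45/150)·0.43373 + (55/150)·0.64348 + (50/150)·0.60784 = 0.5687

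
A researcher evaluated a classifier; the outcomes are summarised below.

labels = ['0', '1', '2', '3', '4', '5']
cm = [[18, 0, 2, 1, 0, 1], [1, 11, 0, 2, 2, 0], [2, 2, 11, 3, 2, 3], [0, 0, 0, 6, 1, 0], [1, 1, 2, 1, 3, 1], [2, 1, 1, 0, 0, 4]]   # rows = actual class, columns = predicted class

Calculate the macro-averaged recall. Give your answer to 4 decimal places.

Per-class recall (TP/(TP+FN)):
  0: TP=18, FN=0+2+1+0+1=4 → 18/22 = 0.81818
  1: TP=11, FN=1+0+2+2+0=5 → 11/16 = 0.68750
  2: TP=11, FN=2+2+3+2+3=12 → 11/23 = 0.47826
  3: TP=6, FN=0+0+0+1+0=1 → 6/7 = 0.85714
  4: TP=3, FN=1+1+2+1+1=6 → 3/9 = 0.33333
  5: TP=4, FN=2+1+1+0+0=4 → 4/8 = 0.50000
Macro-recall = mean = (0.81818 + 0.68750 + 0.47826 + 0.85714 + 0.33333 + 0.50000) / 6 = 0.6124

0.6124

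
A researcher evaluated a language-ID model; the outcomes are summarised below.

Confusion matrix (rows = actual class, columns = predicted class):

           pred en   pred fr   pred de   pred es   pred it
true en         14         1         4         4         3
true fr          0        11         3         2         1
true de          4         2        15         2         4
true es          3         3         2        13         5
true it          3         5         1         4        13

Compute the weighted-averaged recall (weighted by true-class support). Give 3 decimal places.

Per-class recall (TP/(TP+FN)):
  en: TP=14, FN=1+4+4+3=12 → 14/26 = 0.5385
  fr: TP=11, FN=0+3+2+1=6 → 11/17 = 0.6471
  de: TP=15, FN=4+2+2+4=12 → 15/27 = 0.5556
  es: TP=13, FN=3+3+2+5=13 → 13/26 = 0.5000
  it: TP=13, FN=3+5+1+4=13 → 13/26 = 0.5000
Weighted-recall = Σ (supportᵢ/N)·recallᵢ with N=122: (26/122)·0.5385 + (17/122)·0.6471 + (27/122)·0.5556 + (26/122)·0.5000 + (26/122)·0.5000 = 0.541

0.541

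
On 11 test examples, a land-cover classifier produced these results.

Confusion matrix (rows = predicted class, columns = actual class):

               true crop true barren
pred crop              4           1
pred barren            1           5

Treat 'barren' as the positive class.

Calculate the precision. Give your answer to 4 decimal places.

0.8333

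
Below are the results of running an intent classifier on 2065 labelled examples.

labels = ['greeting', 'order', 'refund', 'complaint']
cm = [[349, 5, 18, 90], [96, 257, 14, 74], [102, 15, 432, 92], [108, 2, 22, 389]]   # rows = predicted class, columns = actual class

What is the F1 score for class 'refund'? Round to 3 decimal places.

0.767

One-vs-rest for 'refund': TP = diagonal; FP = other classes predicted 'refund'; FN = 'refund' predicted as other.
F1 score = 2·TP/(2·TP+FP+FN).
refund: TP=432, FP=102+15+92=209, FN=18+14+22=54 → 864/1127 = 0.7666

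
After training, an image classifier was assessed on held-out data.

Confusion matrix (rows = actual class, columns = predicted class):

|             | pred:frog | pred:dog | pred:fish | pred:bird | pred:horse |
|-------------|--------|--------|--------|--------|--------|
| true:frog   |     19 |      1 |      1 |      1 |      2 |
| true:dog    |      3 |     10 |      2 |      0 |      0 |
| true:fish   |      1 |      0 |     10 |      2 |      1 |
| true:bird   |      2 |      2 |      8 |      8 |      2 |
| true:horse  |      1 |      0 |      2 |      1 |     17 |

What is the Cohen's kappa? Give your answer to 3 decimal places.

0.582

Observed agreement pₒ = trace/N = 64/96 = 0.6667
Expected agreement pₑ = Σ (rowᵢ·colᵢ)/N² = (24·26 + 15·13 + 14·23 + 22·12 + 21·22)/96² = 0.2026
κ = (pₒ − pₑ)/(1 − pₑ) = (0.6667 − 0.2026)/(1 − 0.2026) = 0.582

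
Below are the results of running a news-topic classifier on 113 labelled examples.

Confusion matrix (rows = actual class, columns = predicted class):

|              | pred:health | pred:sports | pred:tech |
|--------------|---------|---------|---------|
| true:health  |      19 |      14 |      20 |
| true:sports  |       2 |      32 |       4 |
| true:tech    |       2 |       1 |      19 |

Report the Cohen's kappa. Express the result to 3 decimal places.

Observed agreement pₒ = trace/N = 70/113 = 0.6195
Expected agreement pₑ = Σ (rowᵢ·colᵢ)/N² = (53·23 + 38·47 + 22·43)/113² = 0.3094
κ = (pₒ − pₑ)/(1 − pₑ) = (0.6195 − 0.3094)/(1 − 0.3094) = 0.449

0.449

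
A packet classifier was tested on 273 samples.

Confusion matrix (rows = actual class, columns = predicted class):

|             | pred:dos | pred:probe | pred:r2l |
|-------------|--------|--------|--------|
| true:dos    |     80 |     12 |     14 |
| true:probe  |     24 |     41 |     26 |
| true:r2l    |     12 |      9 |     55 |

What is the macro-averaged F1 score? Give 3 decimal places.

0.633

Per-class F1 score (2·TP/(2·TP+FP+FN)):
  dos: TP=80, FP=24+12=36, FN=12+14=26 → 160/222 = 0.7207
  probe: TP=41, FP=12+9=21, FN=24+26=50 → 82/153 = 0.5359
  r2l: TP=55, FP=14+26=40, FN=12+9=21 → 110/171 = 0.6433
Macro-F1 score = mean = (0.7207 + 0.5359 + 0.6433) / 3 = 0.633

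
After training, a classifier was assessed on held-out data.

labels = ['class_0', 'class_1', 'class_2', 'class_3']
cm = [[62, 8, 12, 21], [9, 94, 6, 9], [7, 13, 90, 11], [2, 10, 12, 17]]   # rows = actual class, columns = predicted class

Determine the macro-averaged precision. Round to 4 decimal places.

0.6425

Per-class precision (TP/(TP+FP)):
  class_0: TP=62, FP=9+7+2=18 → 62/80 = 0.77500
  class_1: TP=94, FP=8+13+10=31 → 94/125 = 0.75200
  class_2: TP=90, FP=12+6+12=30 → 90/120 = 0.75000
  class_3: TP=17, FP=21+9+11=41 → 17/58 = 0.29310
Macro-precision = mean = (0.77500 + 0.75200 + 0.75000 + 0.29310) / 4 = 0.6425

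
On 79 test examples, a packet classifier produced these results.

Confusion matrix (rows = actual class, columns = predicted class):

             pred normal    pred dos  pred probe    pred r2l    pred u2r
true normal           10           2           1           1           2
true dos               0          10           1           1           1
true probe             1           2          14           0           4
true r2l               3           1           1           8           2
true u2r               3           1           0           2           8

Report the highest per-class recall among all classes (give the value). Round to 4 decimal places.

Per-class recall (TP/(TP+FN)):
  normal: TP=10, FN=2+1+1+2=6 → 10/16 = 0.62500
  dos: TP=10, FN=0+1+1+1=3 → 10/13 = 0.76923
  probe: TP=14, FN=1+2+0+4=7 → 14/21 = 0.66667
  r2l: TP=8, FN=3+1+1+2=7 → 8/15 = 0.53333
  u2r: TP=8, FN=3+1+0+2=6 → 8/14 = 0.57143
Highest is class 'dos' with recall = 0.7692.

0.7692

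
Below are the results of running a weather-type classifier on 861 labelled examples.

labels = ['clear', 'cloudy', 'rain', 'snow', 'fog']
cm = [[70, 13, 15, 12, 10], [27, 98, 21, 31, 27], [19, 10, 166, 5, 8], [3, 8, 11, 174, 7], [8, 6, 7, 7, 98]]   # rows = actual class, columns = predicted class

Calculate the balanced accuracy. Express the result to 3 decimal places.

0.699

Balanced accuracy = mean of per-class recall.
  clear: recall = 70/120 = 0.5833
  cloudy: recall = 98/204 = 0.4804
  rain: recall = 166/208 = 0.7981
  snow: recall = 174/203 = 0.8571
  fog: recall = 98/126 = 0.7778
Mean = (0.5833 + 0.4804 + 0.7981 + 0.8571 + 0.7778) / 5 = 0.699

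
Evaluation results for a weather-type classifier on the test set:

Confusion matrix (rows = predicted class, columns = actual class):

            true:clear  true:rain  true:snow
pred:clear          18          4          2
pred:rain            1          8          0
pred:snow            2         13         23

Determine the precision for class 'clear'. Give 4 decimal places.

precision = TP/(TP+FP).
clear: TP=18, FP=4+2=6 → 18/24 = 0.75000

0.7500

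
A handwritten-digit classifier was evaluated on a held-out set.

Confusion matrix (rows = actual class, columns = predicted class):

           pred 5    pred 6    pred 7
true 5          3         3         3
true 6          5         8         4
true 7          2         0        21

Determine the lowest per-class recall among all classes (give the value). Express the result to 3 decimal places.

0.333

Per-class recall (TP/(TP+FN)):
  5: TP=3, FN=3+3=6 → 3/9 = 0.3333
  6: TP=8, FN=5+4=9 → 8/17 = 0.4706
  7: TP=21, FN=2+0=2 → 21/23 = 0.9130
Lowest is class '5' with recall = 0.333.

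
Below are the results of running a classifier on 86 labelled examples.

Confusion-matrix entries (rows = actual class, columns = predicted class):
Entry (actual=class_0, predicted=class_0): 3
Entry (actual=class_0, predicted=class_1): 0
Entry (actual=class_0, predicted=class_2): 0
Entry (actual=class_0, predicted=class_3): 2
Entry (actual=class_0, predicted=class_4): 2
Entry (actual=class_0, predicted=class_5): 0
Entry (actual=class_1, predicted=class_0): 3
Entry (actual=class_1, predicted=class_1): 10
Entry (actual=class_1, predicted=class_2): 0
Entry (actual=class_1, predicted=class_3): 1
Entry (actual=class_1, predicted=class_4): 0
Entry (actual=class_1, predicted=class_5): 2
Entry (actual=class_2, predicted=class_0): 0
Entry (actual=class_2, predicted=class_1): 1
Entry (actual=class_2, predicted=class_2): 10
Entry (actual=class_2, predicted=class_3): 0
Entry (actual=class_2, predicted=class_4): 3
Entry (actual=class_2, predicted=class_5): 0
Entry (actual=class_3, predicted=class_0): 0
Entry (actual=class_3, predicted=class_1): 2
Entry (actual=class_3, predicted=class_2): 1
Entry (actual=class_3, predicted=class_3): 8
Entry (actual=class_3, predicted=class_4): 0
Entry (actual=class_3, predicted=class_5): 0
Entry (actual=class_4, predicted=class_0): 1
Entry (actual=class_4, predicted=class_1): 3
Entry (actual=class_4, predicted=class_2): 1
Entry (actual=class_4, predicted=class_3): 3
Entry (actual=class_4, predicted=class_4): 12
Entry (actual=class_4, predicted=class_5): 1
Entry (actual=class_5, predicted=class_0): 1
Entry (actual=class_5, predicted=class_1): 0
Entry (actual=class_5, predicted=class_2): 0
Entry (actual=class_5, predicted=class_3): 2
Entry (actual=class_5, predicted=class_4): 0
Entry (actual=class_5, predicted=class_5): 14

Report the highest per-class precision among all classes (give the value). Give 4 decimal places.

Per-class precision (TP/(TP+FP)):
  class_0: TP=3, FP=3+0+0+1+1=5 → 3/8 = 0.37500
  class_1: TP=10, FP=0+1+2+3+0=6 → 10/16 = 0.62500
  class_2: TP=10, FP=0+0+1+1+0=2 → 10/12 = 0.83333
  class_3: TP=8, FP=2+1+0+3+2=8 → 8/16 = 0.50000
  class_4: TP=12, FP=2+0+3+0+0=5 → 12/17 = 0.70588
  class_5: TP=14, FP=0+2+0+0+1=3 → 14/17 = 0.82353
Highest is class 'class_2' with precision = 0.8333.

0.8333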